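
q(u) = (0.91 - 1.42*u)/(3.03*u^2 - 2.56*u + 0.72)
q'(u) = (0.91 - 1.42*u)*(2.56 - 6.06*u)/(3.03*u^2 - 2.56*u + 0.72)^2 - 1.42/(3.03*u^2 - 2.56*u + 0.72) = (4.3026*u^2 - 5.5146*u + 1.3072)/(9.1809*u^4 - 15.5136*u^3 + 10.9168*u^2 - 3.6864*u + 0.5184)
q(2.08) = -0.24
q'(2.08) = 0.12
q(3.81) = -0.13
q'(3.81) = 0.04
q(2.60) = -0.19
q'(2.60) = 0.08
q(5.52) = -0.09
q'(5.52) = 0.02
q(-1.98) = 0.21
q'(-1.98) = 0.09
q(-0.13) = 0.99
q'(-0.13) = 1.72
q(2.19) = -0.23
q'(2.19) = 0.11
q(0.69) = -0.18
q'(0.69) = -2.86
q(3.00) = -0.16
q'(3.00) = 0.06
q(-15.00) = 0.03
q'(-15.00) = 0.00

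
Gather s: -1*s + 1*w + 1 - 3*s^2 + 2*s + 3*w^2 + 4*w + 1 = -3*s^2 + s + 3*w^2 + 5*w + 2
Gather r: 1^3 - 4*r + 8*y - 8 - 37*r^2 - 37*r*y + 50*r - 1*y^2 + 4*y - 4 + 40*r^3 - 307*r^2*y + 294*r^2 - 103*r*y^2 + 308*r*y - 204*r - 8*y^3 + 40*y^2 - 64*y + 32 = 40*r^3 + r^2*(257 - 307*y) + r*(-103*y^2 + 271*y - 158) - 8*y^3 + 39*y^2 - 52*y + 21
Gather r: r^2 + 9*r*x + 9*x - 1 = r^2 + 9*r*x + 9*x - 1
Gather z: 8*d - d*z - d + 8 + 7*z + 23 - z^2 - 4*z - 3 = 7*d - z^2 + z*(3 - d) + 28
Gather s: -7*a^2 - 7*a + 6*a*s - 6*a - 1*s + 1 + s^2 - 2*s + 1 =-7*a^2 - 13*a + s^2 + s*(6*a - 3) + 2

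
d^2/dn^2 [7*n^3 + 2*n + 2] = 42*n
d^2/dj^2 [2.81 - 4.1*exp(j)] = -4.1*exp(j)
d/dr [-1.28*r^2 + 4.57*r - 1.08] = 4.57 - 2.56*r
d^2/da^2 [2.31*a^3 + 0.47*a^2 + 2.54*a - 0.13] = 13.86*a + 0.94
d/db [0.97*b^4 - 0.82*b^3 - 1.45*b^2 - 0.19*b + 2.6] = 3.88*b^3 - 2.46*b^2 - 2.9*b - 0.19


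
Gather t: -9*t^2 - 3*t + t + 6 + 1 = -9*t^2 - 2*t + 7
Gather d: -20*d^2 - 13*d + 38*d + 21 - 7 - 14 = -20*d^2 + 25*d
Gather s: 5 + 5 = 10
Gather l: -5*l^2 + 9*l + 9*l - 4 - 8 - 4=-5*l^2 + 18*l - 16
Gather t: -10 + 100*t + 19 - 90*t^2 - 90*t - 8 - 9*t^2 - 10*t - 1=-99*t^2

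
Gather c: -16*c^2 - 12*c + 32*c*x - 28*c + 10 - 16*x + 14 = -16*c^2 + c*(32*x - 40) - 16*x + 24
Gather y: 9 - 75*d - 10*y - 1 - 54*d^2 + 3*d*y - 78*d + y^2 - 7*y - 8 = -54*d^2 - 153*d + y^2 + y*(3*d - 17)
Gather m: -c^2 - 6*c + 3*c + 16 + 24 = -c^2 - 3*c + 40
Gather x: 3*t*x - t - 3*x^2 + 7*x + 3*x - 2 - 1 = -t - 3*x^2 + x*(3*t + 10) - 3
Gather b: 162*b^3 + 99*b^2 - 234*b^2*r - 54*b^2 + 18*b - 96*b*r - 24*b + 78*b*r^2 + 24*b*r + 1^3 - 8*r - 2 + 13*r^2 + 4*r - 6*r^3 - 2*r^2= 162*b^3 + b^2*(45 - 234*r) + b*(78*r^2 - 72*r - 6) - 6*r^3 + 11*r^2 - 4*r - 1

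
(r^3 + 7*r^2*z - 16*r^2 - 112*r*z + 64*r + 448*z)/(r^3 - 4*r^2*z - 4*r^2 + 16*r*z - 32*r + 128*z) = (-r^2 - 7*r*z + 8*r + 56*z)/(-r^2 + 4*r*z - 4*r + 16*z)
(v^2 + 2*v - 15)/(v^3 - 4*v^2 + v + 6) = (v + 5)/(v^2 - v - 2)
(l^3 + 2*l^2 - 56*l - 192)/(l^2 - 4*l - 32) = l + 6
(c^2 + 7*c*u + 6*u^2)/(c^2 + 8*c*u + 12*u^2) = (c + u)/(c + 2*u)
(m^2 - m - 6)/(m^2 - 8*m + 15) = (m + 2)/(m - 5)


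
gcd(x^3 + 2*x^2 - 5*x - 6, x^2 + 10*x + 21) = x + 3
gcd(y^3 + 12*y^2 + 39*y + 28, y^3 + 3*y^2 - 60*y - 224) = y^2 + 11*y + 28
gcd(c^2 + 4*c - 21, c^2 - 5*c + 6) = c - 3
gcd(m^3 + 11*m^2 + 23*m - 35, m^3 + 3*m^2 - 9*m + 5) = m^2 + 4*m - 5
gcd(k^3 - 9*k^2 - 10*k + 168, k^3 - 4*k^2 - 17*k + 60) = k + 4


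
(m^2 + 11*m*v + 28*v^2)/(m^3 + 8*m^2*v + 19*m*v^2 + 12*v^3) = (m + 7*v)/(m^2 + 4*m*v + 3*v^2)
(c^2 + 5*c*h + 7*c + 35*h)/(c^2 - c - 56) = (c + 5*h)/(c - 8)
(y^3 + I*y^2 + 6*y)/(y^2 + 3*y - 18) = y*(y^2 + I*y + 6)/(y^2 + 3*y - 18)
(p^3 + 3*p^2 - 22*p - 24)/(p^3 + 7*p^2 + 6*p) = (p - 4)/p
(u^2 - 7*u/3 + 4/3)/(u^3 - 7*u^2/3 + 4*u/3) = 1/u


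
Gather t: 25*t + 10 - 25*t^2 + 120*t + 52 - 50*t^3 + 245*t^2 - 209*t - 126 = -50*t^3 + 220*t^2 - 64*t - 64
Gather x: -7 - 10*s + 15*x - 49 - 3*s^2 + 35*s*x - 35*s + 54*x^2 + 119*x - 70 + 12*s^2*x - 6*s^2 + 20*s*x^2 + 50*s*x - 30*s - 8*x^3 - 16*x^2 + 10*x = -9*s^2 - 75*s - 8*x^3 + x^2*(20*s + 38) + x*(12*s^2 + 85*s + 144) - 126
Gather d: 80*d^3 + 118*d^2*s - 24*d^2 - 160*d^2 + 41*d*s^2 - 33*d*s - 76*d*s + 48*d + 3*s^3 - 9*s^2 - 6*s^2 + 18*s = 80*d^3 + d^2*(118*s - 184) + d*(41*s^2 - 109*s + 48) + 3*s^3 - 15*s^2 + 18*s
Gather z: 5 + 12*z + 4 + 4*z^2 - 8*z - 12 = 4*z^2 + 4*z - 3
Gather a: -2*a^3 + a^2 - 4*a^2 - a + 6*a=-2*a^3 - 3*a^2 + 5*a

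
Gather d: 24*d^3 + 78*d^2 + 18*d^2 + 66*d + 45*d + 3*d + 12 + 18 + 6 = 24*d^3 + 96*d^2 + 114*d + 36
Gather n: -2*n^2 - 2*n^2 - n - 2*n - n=-4*n^2 - 4*n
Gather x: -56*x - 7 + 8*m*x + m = m + x*(8*m - 56) - 7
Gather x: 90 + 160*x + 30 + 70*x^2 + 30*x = 70*x^2 + 190*x + 120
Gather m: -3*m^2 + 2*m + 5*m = -3*m^2 + 7*m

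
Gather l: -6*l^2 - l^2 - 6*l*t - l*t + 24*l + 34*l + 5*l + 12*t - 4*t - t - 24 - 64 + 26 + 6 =-7*l^2 + l*(63 - 7*t) + 7*t - 56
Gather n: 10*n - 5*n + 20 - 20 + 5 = 5*n + 5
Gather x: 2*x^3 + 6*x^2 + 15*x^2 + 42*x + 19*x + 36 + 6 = 2*x^3 + 21*x^2 + 61*x + 42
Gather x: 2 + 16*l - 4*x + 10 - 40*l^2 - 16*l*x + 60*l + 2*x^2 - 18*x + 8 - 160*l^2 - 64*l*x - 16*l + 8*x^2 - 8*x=-200*l^2 + 60*l + 10*x^2 + x*(-80*l - 30) + 20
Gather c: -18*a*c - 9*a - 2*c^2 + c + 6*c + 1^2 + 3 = -9*a - 2*c^2 + c*(7 - 18*a) + 4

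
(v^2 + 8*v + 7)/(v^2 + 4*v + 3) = (v + 7)/(v + 3)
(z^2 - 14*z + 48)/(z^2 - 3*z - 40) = (z - 6)/(z + 5)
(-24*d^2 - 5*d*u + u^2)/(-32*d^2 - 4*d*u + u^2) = (3*d + u)/(4*d + u)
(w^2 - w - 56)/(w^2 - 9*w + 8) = (w + 7)/(w - 1)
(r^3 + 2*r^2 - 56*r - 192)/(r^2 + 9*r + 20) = (r^2 - 2*r - 48)/(r + 5)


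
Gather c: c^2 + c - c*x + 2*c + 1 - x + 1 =c^2 + c*(3 - x) - x + 2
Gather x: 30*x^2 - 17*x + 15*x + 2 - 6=30*x^2 - 2*x - 4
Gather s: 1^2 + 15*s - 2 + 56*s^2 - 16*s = 56*s^2 - s - 1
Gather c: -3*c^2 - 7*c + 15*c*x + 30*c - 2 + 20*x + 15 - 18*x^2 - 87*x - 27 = -3*c^2 + c*(15*x + 23) - 18*x^2 - 67*x - 14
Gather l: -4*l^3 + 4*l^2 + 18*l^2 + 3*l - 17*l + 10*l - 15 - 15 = -4*l^3 + 22*l^2 - 4*l - 30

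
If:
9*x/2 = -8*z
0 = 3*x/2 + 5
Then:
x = -10/3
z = 15/8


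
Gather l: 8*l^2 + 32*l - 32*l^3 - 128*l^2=-32*l^3 - 120*l^2 + 32*l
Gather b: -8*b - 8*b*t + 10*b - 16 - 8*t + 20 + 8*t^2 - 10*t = b*(2 - 8*t) + 8*t^2 - 18*t + 4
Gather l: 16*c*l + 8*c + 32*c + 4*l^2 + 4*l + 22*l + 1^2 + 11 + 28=40*c + 4*l^2 + l*(16*c + 26) + 40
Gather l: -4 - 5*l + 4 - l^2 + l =-l^2 - 4*l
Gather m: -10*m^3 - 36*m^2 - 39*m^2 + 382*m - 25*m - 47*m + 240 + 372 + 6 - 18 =-10*m^3 - 75*m^2 + 310*m + 600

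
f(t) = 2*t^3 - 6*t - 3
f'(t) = 6*t^2 - 6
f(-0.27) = -1.42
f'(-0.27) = -5.56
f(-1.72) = -2.86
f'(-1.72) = 11.75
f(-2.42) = -16.82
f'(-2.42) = 29.14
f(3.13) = 39.55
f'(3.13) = 52.78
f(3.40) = 55.21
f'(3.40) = 63.36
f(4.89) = 201.52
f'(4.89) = 137.47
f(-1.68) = -2.40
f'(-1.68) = 10.93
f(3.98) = 99.21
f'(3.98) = 89.04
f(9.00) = 1401.00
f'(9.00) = 480.00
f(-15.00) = -6663.00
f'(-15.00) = 1344.00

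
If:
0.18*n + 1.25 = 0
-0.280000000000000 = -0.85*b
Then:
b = 0.33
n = -6.94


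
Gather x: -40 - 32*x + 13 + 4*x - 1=-28*x - 28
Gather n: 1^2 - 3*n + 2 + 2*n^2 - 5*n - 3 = 2*n^2 - 8*n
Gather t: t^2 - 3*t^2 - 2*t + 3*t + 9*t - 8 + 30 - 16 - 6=-2*t^2 + 10*t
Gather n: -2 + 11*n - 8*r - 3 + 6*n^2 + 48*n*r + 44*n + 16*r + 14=6*n^2 + n*(48*r + 55) + 8*r + 9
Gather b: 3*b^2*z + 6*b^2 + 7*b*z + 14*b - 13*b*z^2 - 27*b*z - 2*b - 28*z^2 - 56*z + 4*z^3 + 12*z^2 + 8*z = b^2*(3*z + 6) + b*(-13*z^2 - 20*z + 12) + 4*z^3 - 16*z^2 - 48*z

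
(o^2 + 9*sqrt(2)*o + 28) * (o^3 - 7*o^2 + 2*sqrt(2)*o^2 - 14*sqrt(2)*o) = o^5 - 7*o^4 + 11*sqrt(2)*o^4 - 77*sqrt(2)*o^3 + 64*o^3 - 448*o^2 + 56*sqrt(2)*o^2 - 392*sqrt(2)*o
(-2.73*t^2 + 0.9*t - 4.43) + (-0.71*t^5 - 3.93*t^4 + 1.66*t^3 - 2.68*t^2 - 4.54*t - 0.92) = -0.71*t^5 - 3.93*t^4 + 1.66*t^3 - 5.41*t^2 - 3.64*t - 5.35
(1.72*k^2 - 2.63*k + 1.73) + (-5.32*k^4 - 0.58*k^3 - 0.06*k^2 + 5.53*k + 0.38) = -5.32*k^4 - 0.58*k^3 + 1.66*k^2 + 2.9*k + 2.11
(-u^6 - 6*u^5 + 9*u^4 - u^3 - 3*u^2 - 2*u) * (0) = 0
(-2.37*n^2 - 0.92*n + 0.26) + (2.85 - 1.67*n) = -2.37*n^2 - 2.59*n + 3.11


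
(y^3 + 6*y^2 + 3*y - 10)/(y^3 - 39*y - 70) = (y - 1)/(y - 7)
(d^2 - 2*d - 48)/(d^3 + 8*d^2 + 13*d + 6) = (d - 8)/(d^2 + 2*d + 1)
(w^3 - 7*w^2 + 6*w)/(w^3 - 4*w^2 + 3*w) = (w - 6)/(w - 3)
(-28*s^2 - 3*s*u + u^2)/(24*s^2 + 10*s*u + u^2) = (-7*s + u)/(6*s + u)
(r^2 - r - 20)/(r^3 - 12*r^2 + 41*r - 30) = (r + 4)/(r^2 - 7*r + 6)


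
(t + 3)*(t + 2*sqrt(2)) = t^2 + 2*sqrt(2)*t + 3*t + 6*sqrt(2)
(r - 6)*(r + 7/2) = r^2 - 5*r/2 - 21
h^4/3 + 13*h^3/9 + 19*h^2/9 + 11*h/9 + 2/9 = (h/3 + 1/3)*(h + 1/3)*(h + 1)*(h + 2)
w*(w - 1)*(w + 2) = w^3 + w^2 - 2*w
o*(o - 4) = o^2 - 4*o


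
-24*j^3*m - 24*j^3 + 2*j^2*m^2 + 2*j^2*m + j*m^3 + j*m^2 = (-4*j + m)*(6*j + m)*(j*m + j)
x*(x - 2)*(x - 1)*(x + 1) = x^4 - 2*x^3 - x^2 + 2*x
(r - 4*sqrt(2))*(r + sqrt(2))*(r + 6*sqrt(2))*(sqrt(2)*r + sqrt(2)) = sqrt(2)*r^4 + sqrt(2)*r^3 + 6*r^3 - 44*sqrt(2)*r^2 + 6*r^2 - 96*r - 44*sqrt(2)*r - 96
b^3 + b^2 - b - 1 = (b - 1)*(b + 1)^2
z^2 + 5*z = z*(z + 5)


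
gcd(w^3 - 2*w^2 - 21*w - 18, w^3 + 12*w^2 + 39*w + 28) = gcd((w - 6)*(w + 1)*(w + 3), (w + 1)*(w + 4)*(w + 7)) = w + 1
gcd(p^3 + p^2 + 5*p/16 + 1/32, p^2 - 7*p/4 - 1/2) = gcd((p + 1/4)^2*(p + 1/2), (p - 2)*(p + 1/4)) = p + 1/4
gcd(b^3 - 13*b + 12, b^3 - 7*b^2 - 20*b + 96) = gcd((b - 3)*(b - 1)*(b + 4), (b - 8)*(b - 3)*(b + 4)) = b^2 + b - 12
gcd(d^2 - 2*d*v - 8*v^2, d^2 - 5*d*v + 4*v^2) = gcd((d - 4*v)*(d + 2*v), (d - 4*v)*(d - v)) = -d + 4*v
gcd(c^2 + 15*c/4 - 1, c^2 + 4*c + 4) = 1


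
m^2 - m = m*(m - 1)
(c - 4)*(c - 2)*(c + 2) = c^3 - 4*c^2 - 4*c + 16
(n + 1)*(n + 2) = n^2 + 3*n + 2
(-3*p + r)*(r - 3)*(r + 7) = -3*p*r^2 - 12*p*r + 63*p + r^3 + 4*r^2 - 21*r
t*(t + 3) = t^2 + 3*t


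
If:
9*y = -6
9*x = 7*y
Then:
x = -14/27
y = -2/3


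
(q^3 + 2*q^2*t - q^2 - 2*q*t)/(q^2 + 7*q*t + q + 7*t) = q*(q^2 + 2*q*t - q - 2*t)/(q^2 + 7*q*t + q + 7*t)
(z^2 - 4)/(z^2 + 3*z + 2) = (z - 2)/(z + 1)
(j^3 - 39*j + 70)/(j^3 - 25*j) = (j^2 + 5*j - 14)/(j*(j + 5))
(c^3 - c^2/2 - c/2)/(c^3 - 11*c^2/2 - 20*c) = (-2*c^2 + c + 1)/(-2*c^2 + 11*c + 40)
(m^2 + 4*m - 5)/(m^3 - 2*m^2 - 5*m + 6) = (m + 5)/(m^2 - m - 6)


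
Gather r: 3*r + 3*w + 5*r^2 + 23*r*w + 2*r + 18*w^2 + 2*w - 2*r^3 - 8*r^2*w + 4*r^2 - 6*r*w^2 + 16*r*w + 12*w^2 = -2*r^3 + r^2*(9 - 8*w) + r*(-6*w^2 + 39*w + 5) + 30*w^2 + 5*w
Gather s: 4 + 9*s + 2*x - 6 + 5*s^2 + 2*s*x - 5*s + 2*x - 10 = 5*s^2 + s*(2*x + 4) + 4*x - 12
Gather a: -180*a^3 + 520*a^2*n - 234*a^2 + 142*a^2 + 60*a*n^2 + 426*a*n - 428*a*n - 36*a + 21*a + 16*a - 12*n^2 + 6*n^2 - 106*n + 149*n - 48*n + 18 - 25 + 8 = -180*a^3 + a^2*(520*n - 92) + a*(60*n^2 - 2*n + 1) - 6*n^2 - 5*n + 1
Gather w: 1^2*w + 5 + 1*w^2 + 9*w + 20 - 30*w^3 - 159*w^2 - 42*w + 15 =-30*w^3 - 158*w^2 - 32*w + 40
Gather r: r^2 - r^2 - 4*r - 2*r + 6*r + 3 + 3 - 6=0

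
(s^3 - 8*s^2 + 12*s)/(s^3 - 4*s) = (s - 6)/(s + 2)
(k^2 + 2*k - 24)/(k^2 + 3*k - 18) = (k - 4)/(k - 3)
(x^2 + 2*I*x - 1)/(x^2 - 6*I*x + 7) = (x + I)/(x - 7*I)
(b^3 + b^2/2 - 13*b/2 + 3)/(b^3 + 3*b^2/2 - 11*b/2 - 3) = (2*b - 1)/(2*b + 1)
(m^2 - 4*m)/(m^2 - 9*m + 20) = m/(m - 5)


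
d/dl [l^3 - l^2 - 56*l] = 3*l^2 - 2*l - 56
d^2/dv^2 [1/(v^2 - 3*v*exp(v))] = (v*(v - 3*exp(v))*(3*v*exp(v) + 6*exp(v) - 2) + 2*(3*v*exp(v) - 2*v + 3*exp(v))^2)/(v^3*(v - 3*exp(v))^3)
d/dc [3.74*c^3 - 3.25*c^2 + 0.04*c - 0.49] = 11.22*c^2 - 6.5*c + 0.04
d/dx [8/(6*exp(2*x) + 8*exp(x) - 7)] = (-96*exp(x) - 64)*exp(x)/(6*exp(2*x) + 8*exp(x) - 7)^2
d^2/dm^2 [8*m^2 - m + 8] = 16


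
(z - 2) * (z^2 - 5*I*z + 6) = z^3 - 2*z^2 - 5*I*z^2 + 6*z + 10*I*z - 12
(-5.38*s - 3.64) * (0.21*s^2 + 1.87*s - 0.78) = -1.1298*s^3 - 10.825*s^2 - 2.6104*s + 2.8392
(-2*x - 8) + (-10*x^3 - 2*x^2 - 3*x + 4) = -10*x^3 - 2*x^2 - 5*x - 4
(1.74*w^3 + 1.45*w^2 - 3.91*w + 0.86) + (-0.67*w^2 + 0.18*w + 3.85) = 1.74*w^3 + 0.78*w^2 - 3.73*w + 4.71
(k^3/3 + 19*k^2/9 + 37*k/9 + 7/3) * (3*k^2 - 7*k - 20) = k^5 + 4*k^4 - 82*k^3/9 - 64*k^2 - 887*k/9 - 140/3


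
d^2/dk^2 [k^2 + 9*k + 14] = 2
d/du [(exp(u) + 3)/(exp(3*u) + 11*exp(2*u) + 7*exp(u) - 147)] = 2*(-exp(2*u) - 3*exp(u) - 12)*exp(u)/(exp(5*u) + 15*exp(4*u) + 30*exp(3*u) - 350*exp(2*u) - 735*exp(u) + 3087)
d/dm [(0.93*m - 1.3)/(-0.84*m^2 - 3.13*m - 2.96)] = (0.7812*m^2 - 2.184*m - 6.8218)/(0.7056*m^4 + 5.2584*m^3 + 14.7697*m^2 + 18.5296*m + 8.7616)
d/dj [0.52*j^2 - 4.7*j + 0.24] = 1.04*j - 4.7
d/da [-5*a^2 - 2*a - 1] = -10*a - 2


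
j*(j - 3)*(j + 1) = j^3 - 2*j^2 - 3*j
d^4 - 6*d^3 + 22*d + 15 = (d - 5)*(d - 3)*(d + 1)^2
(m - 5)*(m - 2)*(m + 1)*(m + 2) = m^4 - 4*m^3 - 9*m^2 + 16*m + 20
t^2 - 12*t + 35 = (t - 7)*(t - 5)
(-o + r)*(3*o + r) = -3*o^2 + 2*o*r + r^2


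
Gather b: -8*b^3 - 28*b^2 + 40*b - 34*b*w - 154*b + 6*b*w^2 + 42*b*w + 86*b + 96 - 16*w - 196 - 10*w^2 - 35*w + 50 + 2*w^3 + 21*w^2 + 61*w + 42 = -8*b^3 - 28*b^2 + b*(6*w^2 + 8*w - 28) + 2*w^3 + 11*w^2 + 10*w - 8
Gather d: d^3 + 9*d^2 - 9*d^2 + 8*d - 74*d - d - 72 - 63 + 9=d^3 - 67*d - 126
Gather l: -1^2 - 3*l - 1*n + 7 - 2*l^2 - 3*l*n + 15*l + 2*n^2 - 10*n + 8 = -2*l^2 + l*(12 - 3*n) + 2*n^2 - 11*n + 14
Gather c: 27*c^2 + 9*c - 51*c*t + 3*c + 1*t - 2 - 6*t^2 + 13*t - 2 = 27*c^2 + c*(12 - 51*t) - 6*t^2 + 14*t - 4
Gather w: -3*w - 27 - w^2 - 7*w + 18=-w^2 - 10*w - 9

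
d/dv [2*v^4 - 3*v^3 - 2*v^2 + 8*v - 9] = 8*v^3 - 9*v^2 - 4*v + 8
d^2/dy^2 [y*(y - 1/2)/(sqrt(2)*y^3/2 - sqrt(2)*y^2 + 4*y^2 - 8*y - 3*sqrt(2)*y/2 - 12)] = 2*(2*y^6 - 3*y^5 + 24*y^4 + 36*sqrt(2)*y^4 + 77*y^3 + 168*sqrt(2)*y^3 - 216*sqrt(2)*y^2 + 576*y^2 - 288*y + 72*sqrt(2)*y + 36*sqrt(2) + 768)/(sqrt(2)*y^9 - 6*sqrt(2)*y^8 + 24*y^8 - 144*y^7 + 99*sqrt(2)*y^7 - 548*sqrt(2)*y^6 + 328*y^6 - 864*y^5 + 279*sqrt(2)*y^5 + 552*y^4 + 2634*sqrt(2)*y^4 - 891*sqrt(2)*y^3 + 5872*y^3 - 5184*sqrt(2)*y^2 - 2952*y^2 - 13824*y - 2592*sqrt(2)*y - 6912)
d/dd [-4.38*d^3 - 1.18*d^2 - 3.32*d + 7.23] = -13.14*d^2 - 2.36*d - 3.32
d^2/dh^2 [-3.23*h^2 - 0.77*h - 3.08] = -6.46000000000000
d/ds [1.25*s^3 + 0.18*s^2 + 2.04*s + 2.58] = 3.75*s^2 + 0.36*s + 2.04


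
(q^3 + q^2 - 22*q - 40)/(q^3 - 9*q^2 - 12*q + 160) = (q + 2)/(q - 8)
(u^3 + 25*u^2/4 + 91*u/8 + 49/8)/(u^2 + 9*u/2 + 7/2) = u + 7/4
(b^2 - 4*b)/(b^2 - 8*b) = (b - 4)/(b - 8)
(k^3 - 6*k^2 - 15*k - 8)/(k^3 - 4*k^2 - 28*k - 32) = (k^2 + 2*k + 1)/(k^2 + 4*k + 4)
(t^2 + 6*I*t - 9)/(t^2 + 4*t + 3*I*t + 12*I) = (t + 3*I)/(t + 4)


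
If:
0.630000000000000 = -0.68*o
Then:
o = -0.93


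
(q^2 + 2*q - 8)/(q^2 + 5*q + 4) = (q - 2)/(q + 1)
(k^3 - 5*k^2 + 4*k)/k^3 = 1 - 5/k + 4/k^2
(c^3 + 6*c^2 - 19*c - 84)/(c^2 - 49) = (c^2 - c - 12)/(c - 7)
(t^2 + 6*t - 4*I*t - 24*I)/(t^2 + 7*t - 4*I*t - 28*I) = (t + 6)/(t + 7)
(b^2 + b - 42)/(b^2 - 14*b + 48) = (b + 7)/(b - 8)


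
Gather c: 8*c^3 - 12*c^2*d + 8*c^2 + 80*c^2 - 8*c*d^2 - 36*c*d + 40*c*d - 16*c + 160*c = 8*c^3 + c^2*(88 - 12*d) + c*(-8*d^2 + 4*d + 144)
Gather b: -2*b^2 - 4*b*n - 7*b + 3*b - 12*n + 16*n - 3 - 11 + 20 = -2*b^2 + b*(-4*n - 4) + 4*n + 6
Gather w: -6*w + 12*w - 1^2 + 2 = 6*w + 1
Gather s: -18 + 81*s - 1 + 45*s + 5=126*s - 14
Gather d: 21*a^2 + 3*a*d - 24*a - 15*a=21*a^2 + 3*a*d - 39*a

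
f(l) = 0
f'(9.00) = 0.00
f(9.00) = 0.00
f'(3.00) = 0.00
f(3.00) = 0.00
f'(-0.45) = 0.00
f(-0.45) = 0.00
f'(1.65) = 0.00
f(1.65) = 0.00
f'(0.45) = 0.00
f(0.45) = 0.00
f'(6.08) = 0.00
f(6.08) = 0.00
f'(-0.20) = 0.00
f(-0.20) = 0.00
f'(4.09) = 0.00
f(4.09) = 0.00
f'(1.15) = 0.00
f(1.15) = 0.00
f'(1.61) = 0.00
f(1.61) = 0.00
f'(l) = 0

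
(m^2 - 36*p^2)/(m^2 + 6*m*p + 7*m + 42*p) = (m - 6*p)/(m + 7)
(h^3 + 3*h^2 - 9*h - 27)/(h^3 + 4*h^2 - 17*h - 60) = (h^2 - 9)/(h^2 + h - 20)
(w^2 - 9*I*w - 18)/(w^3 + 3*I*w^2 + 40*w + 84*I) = (w - 3*I)/(w^2 + 9*I*w - 14)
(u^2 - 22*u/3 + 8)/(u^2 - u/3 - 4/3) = (u - 6)/(u + 1)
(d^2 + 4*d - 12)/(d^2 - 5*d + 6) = (d + 6)/(d - 3)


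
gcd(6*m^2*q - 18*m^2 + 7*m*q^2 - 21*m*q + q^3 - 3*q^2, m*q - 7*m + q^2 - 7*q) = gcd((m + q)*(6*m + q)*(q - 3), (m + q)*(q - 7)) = m + q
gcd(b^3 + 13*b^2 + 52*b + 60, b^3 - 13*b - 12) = 1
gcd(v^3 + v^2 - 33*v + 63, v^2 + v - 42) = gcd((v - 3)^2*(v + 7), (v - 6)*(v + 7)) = v + 7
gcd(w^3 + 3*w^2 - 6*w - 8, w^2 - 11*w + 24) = 1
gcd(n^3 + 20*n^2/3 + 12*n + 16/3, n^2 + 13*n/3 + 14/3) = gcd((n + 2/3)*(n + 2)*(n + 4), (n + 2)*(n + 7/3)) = n + 2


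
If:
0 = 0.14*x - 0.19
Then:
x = 1.36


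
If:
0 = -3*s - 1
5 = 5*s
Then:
No Solution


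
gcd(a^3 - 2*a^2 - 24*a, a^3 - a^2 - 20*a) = a^2 + 4*a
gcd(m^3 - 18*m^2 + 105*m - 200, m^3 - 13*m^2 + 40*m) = m^2 - 13*m + 40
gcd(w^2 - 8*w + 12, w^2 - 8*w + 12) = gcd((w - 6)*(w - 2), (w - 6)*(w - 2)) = w^2 - 8*w + 12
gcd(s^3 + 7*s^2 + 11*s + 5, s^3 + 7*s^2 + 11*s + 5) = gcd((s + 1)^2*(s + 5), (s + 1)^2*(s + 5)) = s^3 + 7*s^2 + 11*s + 5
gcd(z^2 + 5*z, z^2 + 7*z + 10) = z + 5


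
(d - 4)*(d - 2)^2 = d^3 - 8*d^2 + 20*d - 16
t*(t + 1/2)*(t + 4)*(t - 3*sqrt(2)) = t^4 - 3*sqrt(2)*t^3 + 9*t^3/2 - 27*sqrt(2)*t^2/2 + 2*t^2 - 6*sqrt(2)*t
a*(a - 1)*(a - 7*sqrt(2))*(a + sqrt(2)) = a^4 - 6*sqrt(2)*a^3 - a^3 - 14*a^2 + 6*sqrt(2)*a^2 + 14*a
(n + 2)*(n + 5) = n^2 + 7*n + 10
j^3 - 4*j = j*(j - 2)*(j + 2)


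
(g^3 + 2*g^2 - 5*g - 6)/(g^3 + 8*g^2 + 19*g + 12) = (g - 2)/(g + 4)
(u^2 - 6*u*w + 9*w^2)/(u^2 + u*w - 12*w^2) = (u - 3*w)/(u + 4*w)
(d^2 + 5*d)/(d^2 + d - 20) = d/(d - 4)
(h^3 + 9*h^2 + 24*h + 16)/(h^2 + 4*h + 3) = (h^2 + 8*h + 16)/(h + 3)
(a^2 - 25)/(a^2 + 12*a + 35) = (a - 5)/(a + 7)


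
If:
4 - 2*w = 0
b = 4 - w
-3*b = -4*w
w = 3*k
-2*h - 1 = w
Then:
No Solution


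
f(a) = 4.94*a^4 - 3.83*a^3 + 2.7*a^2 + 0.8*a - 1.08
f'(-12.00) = -35863.84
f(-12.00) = 109432.20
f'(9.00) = 13523.75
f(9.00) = 29844.09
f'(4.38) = 1464.41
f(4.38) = 1550.52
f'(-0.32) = -2.75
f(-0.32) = -0.88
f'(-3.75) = -1223.06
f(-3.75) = 1212.77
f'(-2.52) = -401.99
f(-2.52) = 274.56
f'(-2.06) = -231.82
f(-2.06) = 131.17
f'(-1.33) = -73.19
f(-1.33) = 27.10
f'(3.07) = 480.83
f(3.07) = 354.82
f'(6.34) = 4608.83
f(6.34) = 7117.97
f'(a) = 19.76*a^3 - 11.49*a^2 + 5.4*a + 0.8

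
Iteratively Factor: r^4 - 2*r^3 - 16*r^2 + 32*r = (r)*(r^3 - 2*r^2 - 16*r + 32) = r*(r + 4)*(r^2 - 6*r + 8) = r*(r - 2)*(r + 4)*(r - 4)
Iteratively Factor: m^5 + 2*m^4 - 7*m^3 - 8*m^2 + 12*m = (m - 2)*(m^4 + 4*m^3 + m^2 - 6*m) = m*(m - 2)*(m^3 + 4*m^2 + m - 6) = m*(m - 2)*(m + 3)*(m^2 + m - 2) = m*(m - 2)*(m - 1)*(m + 3)*(m + 2)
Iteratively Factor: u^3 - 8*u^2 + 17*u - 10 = (u - 2)*(u^2 - 6*u + 5) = (u - 2)*(u - 1)*(u - 5)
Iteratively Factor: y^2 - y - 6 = (y - 3)*(y + 2)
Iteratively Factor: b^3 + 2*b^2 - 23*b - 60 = (b - 5)*(b^2 + 7*b + 12) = (b - 5)*(b + 4)*(b + 3)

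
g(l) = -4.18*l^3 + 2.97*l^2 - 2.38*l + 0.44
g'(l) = -12.54*l^2 + 5.94*l - 2.38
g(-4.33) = 405.77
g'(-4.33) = -263.21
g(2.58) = -57.72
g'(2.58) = -70.53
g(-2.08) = 55.86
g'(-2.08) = -68.99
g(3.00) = -92.83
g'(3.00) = -97.42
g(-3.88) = 298.54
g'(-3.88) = -214.21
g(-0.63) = 4.16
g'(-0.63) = -11.10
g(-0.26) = 1.33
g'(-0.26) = -4.77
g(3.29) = -124.10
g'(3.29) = -118.57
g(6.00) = -809.80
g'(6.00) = -418.18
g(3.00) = -92.83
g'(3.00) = -97.42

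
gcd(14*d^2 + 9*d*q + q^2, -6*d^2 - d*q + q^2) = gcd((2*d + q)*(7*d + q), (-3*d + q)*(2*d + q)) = 2*d + q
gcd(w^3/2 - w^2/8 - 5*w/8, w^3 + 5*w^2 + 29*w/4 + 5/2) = 1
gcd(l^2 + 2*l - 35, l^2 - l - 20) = l - 5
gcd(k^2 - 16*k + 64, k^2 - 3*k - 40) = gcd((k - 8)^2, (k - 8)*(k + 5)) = k - 8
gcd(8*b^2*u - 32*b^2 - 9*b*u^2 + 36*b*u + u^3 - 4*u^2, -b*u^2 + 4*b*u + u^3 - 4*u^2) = -b*u + 4*b + u^2 - 4*u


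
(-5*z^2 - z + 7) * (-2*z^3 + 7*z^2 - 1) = 10*z^5 - 33*z^4 - 21*z^3 + 54*z^2 + z - 7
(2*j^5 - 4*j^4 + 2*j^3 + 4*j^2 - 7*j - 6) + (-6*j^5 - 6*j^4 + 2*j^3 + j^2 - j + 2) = -4*j^5 - 10*j^4 + 4*j^3 + 5*j^2 - 8*j - 4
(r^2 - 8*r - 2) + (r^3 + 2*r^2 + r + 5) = r^3 + 3*r^2 - 7*r + 3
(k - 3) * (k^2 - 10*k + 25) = k^3 - 13*k^2 + 55*k - 75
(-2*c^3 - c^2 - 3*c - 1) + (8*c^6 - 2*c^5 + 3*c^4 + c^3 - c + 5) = 8*c^6 - 2*c^5 + 3*c^4 - c^3 - c^2 - 4*c + 4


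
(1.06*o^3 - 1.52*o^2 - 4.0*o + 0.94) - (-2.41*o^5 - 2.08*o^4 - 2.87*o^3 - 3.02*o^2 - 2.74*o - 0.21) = 2.41*o^5 + 2.08*o^4 + 3.93*o^3 + 1.5*o^2 - 1.26*o + 1.15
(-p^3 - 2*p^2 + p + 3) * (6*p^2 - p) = -6*p^5 - 11*p^4 + 8*p^3 + 17*p^2 - 3*p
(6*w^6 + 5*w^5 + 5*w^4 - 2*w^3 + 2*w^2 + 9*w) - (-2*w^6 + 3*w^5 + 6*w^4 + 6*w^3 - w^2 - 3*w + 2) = 8*w^6 + 2*w^5 - w^4 - 8*w^3 + 3*w^2 + 12*w - 2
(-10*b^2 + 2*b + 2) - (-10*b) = -10*b^2 + 12*b + 2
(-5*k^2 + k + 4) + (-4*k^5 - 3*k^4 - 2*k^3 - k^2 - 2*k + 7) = -4*k^5 - 3*k^4 - 2*k^3 - 6*k^2 - k + 11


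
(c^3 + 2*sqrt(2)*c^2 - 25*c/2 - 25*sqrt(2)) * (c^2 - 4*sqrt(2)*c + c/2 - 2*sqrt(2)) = c^5 - 2*sqrt(2)*c^4 + c^4/2 - 57*c^3/2 - sqrt(2)*c^3 - 57*c^2/4 + 25*sqrt(2)*c^2 + 25*sqrt(2)*c/2 + 200*c + 100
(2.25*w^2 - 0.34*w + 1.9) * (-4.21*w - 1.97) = -9.4725*w^3 - 3.0011*w^2 - 7.3292*w - 3.743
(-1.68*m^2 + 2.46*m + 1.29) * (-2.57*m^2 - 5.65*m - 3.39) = 4.3176*m^4 + 3.1698*m^3 - 11.5191*m^2 - 15.6279*m - 4.3731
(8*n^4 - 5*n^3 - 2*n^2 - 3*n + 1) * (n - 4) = 8*n^5 - 37*n^4 + 18*n^3 + 5*n^2 + 13*n - 4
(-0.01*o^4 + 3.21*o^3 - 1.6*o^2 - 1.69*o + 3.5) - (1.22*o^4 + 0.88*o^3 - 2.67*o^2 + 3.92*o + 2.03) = -1.23*o^4 + 2.33*o^3 + 1.07*o^2 - 5.61*o + 1.47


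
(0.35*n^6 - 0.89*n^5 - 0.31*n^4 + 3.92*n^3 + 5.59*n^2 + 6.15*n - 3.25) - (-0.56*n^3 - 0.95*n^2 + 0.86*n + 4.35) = 0.35*n^6 - 0.89*n^5 - 0.31*n^4 + 4.48*n^3 + 6.54*n^2 + 5.29*n - 7.6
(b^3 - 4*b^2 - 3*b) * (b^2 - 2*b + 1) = b^5 - 6*b^4 + 6*b^3 + 2*b^2 - 3*b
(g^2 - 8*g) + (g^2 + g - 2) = 2*g^2 - 7*g - 2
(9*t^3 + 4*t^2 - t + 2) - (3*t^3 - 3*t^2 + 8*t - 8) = 6*t^3 + 7*t^2 - 9*t + 10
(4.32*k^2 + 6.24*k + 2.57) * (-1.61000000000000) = -6.9552*k^2 - 10.0464*k - 4.1377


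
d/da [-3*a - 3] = -3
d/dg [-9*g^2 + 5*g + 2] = 5 - 18*g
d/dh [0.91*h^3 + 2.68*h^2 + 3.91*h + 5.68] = 2.73*h^2 + 5.36*h + 3.91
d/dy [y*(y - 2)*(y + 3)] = 3*y^2 + 2*y - 6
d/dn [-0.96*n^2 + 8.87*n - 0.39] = 8.87 - 1.92*n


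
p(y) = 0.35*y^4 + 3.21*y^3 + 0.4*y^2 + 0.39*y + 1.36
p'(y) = 1.4*y^3 + 9.63*y^2 + 0.8*y + 0.39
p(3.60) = 216.50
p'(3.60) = 193.39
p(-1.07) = -2.07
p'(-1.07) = 8.84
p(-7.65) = -216.61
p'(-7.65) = -68.93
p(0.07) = 1.39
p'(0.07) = 0.49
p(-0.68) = 0.35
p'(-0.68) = 3.86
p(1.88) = 29.21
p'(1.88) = 45.23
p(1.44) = 13.84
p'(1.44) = 25.69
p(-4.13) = -117.73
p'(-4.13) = 62.72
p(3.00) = 121.15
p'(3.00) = 127.26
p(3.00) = 121.15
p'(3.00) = 127.26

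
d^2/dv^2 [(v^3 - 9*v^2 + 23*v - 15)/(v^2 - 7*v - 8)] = 2*(17*v^3 - 93*v^2 + 1059*v - 2719)/(v^6 - 21*v^5 + 123*v^4 - 7*v^3 - 984*v^2 - 1344*v - 512)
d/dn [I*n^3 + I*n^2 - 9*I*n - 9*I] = I*(3*n^2 + 2*n - 9)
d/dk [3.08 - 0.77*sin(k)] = -0.77*cos(k)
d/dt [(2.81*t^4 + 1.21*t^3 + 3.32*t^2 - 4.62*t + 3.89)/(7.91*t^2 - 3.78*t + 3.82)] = (44.4542*t^5 - 22.2943*t^4 + 33.7892*t^3 + 37.8612*t^2 - 36.175*t - 2.9442)/(62.5681*t^4 - 59.7996*t^3 + 74.7208*t^2 - 28.8792*t + 14.5924)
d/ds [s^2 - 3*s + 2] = 2*s - 3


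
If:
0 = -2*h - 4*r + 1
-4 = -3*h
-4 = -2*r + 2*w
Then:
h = 4/3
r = -5/12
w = -29/12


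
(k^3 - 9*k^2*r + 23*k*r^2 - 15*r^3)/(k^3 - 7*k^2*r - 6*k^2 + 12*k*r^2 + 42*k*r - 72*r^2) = (-k^2 + 6*k*r - 5*r^2)/(-k^2 + 4*k*r + 6*k - 24*r)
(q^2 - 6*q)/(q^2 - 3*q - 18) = q/(q + 3)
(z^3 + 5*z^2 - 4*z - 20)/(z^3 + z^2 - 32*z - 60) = (z - 2)/(z - 6)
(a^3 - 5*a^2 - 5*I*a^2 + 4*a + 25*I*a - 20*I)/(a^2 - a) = a - 4 - 5*I + 20*I/a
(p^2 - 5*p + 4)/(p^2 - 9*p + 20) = (p - 1)/(p - 5)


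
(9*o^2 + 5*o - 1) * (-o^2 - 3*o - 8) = -9*o^4 - 32*o^3 - 86*o^2 - 37*o + 8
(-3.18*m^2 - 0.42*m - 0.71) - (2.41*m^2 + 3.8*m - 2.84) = -5.59*m^2 - 4.22*m + 2.13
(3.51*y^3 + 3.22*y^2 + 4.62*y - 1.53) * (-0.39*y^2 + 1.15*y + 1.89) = -1.3689*y^5 + 2.7807*y^4 + 8.5351*y^3 + 11.9955*y^2 + 6.9723*y - 2.8917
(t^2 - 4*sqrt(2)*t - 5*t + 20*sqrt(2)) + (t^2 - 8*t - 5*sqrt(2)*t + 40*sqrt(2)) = 2*t^2 - 13*t - 9*sqrt(2)*t + 60*sqrt(2)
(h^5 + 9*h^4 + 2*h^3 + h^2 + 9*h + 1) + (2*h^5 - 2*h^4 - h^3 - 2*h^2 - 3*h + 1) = 3*h^5 + 7*h^4 + h^3 - h^2 + 6*h + 2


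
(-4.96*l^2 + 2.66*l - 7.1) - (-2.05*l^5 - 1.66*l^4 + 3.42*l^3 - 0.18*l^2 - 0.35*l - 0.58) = 2.05*l^5 + 1.66*l^4 - 3.42*l^3 - 4.78*l^2 + 3.01*l - 6.52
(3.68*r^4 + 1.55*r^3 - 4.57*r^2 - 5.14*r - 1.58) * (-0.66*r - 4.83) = -2.4288*r^5 - 18.7974*r^4 - 4.4703*r^3 + 25.4655*r^2 + 25.869*r + 7.6314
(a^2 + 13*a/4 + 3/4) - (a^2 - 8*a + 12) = 45*a/4 - 45/4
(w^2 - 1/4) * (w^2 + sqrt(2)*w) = w^4 + sqrt(2)*w^3 - w^2/4 - sqrt(2)*w/4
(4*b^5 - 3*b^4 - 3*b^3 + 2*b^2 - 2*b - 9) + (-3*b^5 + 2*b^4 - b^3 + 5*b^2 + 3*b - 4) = b^5 - b^4 - 4*b^3 + 7*b^2 + b - 13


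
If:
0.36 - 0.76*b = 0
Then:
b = 0.47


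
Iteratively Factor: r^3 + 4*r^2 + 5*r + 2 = (r + 1)*(r^2 + 3*r + 2) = (r + 1)^2*(r + 2)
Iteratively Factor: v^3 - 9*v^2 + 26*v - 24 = (v - 2)*(v^2 - 7*v + 12) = (v - 4)*(v - 2)*(v - 3)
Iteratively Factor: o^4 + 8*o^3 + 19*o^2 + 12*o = (o + 3)*(o^3 + 5*o^2 + 4*o) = (o + 1)*(o + 3)*(o^2 + 4*o) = (o + 1)*(o + 3)*(o + 4)*(o)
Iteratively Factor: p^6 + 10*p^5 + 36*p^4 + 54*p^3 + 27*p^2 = (p + 1)*(p^5 + 9*p^4 + 27*p^3 + 27*p^2) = (p + 1)*(p + 3)*(p^4 + 6*p^3 + 9*p^2) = p*(p + 1)*(p + 3)*(p^3 + 6*p^2 + 9*p) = p*(p + 1)*(p + 3)^2*(p^2 + 3*p) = p*(p + 1)*(p + 3)^3*(p)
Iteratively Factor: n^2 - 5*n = (n)*(n - 5)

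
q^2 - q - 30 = (q - 6)*(q + 5)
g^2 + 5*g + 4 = (g + 1)*(g + 4)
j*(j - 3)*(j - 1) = j^3 - 4*j^2 + 3*j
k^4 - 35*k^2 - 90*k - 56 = (k - 7)*(k + 1)*(k + 2)*(k + 4)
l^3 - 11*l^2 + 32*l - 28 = (l - 7)*(l - 2)^2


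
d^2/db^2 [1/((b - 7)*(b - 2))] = 2*((b - 7)^2 + (b - 7)*(b - 2) + (b - 2)^2)/((b - 7)^3*(b - 2)^3)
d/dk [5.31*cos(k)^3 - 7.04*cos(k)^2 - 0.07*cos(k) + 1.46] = (-15.93*cos(k)^2 + 14.08*cos(k) + 0.07)*sin(k)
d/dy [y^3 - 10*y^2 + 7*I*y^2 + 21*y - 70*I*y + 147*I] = 3*y^2 + y*(-20 + 14*I) + 21 - 70*I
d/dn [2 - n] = -1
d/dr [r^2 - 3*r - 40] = 2*r - 3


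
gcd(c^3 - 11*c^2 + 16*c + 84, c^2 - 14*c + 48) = c - 6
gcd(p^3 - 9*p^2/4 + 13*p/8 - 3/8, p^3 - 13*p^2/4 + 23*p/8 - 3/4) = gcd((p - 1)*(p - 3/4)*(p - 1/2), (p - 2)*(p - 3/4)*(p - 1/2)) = p^2 - 5*p/4 + 3/8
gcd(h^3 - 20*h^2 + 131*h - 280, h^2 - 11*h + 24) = h - 8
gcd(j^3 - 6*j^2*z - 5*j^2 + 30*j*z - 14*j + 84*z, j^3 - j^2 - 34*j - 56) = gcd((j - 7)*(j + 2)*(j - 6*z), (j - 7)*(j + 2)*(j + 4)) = j^2 - 5*j - 14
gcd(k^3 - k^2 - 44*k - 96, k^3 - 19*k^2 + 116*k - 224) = k - 8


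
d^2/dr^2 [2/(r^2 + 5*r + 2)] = 4*(-r^2 - 5*r + (2*r + 5)^2 - 2)/(r^2 + 5*r + 2)^3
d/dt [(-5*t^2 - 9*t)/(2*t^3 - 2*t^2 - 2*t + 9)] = (10*t^4 + 36*t^3 - 8*t^2 - 90*t - 81)/(4*t^6 - 8*t^5 - 4*t^4 + 44*t^3 - 32*t^2 - 36*t + 81)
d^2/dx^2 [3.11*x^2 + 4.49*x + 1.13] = 6.22000000000000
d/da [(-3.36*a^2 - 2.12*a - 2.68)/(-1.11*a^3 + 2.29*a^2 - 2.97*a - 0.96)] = (-3.7296*a^4 - 4.7064*a^3 + 5.9096*a^2 + 18.7256*a - 5.9244)/(1.2321*a^6 - 5.0838*a^5 + 11.8375*a^4 - 11.4714*a^3 + 4.4241*a^2 + 5.7024*a + 0.9216)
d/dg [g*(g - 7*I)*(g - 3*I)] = 3*g^2 - 20*I*g - 21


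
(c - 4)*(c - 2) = c^2 - 6*c + 8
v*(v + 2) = v^2 + 2*v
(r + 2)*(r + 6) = r^2 + 8*r + 12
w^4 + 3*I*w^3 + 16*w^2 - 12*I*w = w*(w - 2*I)*(w - I)*(w + 6*I)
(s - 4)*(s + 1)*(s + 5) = s^3 + 2*s^2 - 19*s - 20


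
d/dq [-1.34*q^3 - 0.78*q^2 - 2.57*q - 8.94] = -4.02*q^2 - 1.56*q - 2.57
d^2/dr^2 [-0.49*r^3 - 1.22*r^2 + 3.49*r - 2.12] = -2.94*r - 2.44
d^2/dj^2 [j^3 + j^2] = 6*j + 2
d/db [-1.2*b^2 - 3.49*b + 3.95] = -2.4*b - 3.49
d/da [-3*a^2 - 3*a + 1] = -6*a - 3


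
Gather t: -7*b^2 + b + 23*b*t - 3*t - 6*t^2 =-7*b^2 + b - 6*t^2 + t*(23*b - 3)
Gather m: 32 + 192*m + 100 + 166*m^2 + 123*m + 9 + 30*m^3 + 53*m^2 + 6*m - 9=30*m^3 + 219*m^2 + 321*m + 132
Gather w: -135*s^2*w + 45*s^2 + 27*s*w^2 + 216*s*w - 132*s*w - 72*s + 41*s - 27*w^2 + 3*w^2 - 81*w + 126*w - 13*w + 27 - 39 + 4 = 45*s^2 - 31*s + w^2*(27*s - 24) + w*(-135*s^2 + 84*s + 32) - 8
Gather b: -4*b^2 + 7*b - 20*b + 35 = -4*b^2 - 13*b + 35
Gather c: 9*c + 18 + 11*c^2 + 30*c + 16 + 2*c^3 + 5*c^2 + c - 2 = 2*c^3 + 16*c^2 + 40*c + 32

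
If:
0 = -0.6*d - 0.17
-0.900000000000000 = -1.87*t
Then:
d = -0.28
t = 0.48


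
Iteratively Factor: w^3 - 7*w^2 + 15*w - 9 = (w - 3)*(w^2 - 4*w + 3) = (w - 3)^2*(w - 1)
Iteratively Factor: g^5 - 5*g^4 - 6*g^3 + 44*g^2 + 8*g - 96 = (g - 2)*(g^4 - 3*g^3 - 12*g^2 + 20*g + 48) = (g - 3)*(g - 2)*(g^3 - 12*g - 16) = (g - 3)*(g - 2)*(g + 2)*(g^2 - 2*g - 8) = (g - 4)*(g - 3)*(g - 2)*(g + 2)*(g + 2)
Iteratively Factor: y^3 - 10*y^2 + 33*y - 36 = (y - 3)*(y^2 - 7*y + 12) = (y - 4)*(y - 3)*(y - 3)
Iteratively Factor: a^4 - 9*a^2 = (a - 3)*(a^3 + 3*a^2) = a*(a - 3)*(a^2 + 3*a) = a*(a - 3)*(a + 3)*(a)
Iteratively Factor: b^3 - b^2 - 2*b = (b + 1)*(b^2 - 2*b) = (b - 2)*(b + 1)*(b)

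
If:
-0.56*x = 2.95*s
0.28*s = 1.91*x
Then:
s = 0.00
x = 0.00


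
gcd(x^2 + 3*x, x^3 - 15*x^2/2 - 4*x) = x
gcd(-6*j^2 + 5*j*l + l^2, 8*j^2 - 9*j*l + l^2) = j - l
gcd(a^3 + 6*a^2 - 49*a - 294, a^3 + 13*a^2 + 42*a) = a^2 + 13*a + 42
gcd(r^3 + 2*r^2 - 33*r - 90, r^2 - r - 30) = r^2 - r - 30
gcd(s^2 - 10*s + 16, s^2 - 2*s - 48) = s - 8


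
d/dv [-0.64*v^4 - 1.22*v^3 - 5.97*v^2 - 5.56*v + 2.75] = -2.56*v^3 - 3.66*v^2 - 11.94*v - 5.56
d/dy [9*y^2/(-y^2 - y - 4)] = 9*y*(-y - 8)/(y^4 + 2*y^3 + 9*y^2 + 8*y + 16)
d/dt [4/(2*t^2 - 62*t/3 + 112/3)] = 6*(31 - 6*t)/(3*t^2 - 31*t + 56)^2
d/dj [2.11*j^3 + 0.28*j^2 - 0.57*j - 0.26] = 6.33*j^2 + 0.56*j - 0.57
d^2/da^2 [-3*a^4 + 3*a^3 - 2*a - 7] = 18*a*(1 - 2*a)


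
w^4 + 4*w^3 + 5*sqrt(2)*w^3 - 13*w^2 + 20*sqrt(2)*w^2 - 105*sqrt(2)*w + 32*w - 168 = (w - 3)*(w + 7)*(w + sqrt(2))*(w + 4*sqrt(2))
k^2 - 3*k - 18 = (k - 6)*(k + 3)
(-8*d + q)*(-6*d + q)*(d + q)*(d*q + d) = 48*d^4*q + 48*d^4 + 34*d^3*q^2 + 34*d^3*q - 13*d^2*q^3 - 13*d^2*q^2 + d*q^4 + d*q^3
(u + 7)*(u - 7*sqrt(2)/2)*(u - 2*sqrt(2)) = u^3 - 11*sqrt(2)*u^2/2 + 7*u^2 - 77*sqrt(2)*u/2 + 14*u + 98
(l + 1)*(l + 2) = l^2 + 3*l + 2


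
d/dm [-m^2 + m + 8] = 1 - 2*m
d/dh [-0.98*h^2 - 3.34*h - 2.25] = -1.96*h - 3.34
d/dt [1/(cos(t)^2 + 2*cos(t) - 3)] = 2*(cos(t) + 1)*sin(t)/(cos(t)^2 + 2*cos(t) - 3)^2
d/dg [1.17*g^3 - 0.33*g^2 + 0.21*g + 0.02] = 3.51*g^2 - 0.66*g + 0.21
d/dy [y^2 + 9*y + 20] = 2*y + 9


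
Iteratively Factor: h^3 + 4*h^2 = (h + 4)*(h^2) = h*(h + 4)*(h)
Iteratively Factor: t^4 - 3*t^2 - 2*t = (t + 1)*(t^3 - t^2 - 2*t) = t*(t + 1)*(t^2 - t - 2) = t*(t - 2)*(t + 1)*(t + 1)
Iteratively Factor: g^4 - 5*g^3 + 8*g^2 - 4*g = (g - 2)*(g^3 - 3*g^2 + 2*g) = g*(g - 2)*(g^2 - 3*g + 2) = g*(g - 2)*(g - 1)*(g - 2)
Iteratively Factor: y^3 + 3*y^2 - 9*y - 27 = (y + 3)*(y^2 - 9) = (y - 3)*(y + 3)*(y + 3)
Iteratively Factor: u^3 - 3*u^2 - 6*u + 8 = (u - 4)*(u^2 + u - 2) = (u - 4)*(u + 2)*(u - 1)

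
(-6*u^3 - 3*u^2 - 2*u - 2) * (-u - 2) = 6*u^4 + 15*u^3 + 8*u^2 + 6*u + 4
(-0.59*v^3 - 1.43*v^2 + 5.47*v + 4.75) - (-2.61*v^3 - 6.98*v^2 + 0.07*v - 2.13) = 2.02*v^3 + 5.55*v^2 + 5.4*v + 6.88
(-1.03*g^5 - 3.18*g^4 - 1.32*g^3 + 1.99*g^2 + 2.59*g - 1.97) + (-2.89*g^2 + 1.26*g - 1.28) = -1.03*g^5 - 3.18*g^4 - 1.32*g^3 - 0.9*g^2 + 3.85*g - 3.25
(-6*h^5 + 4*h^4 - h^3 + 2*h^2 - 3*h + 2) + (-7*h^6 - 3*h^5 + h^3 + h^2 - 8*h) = -7*h^6 - 9*h^5 + 4*h^4 + 3*h^2 - 11*h + 2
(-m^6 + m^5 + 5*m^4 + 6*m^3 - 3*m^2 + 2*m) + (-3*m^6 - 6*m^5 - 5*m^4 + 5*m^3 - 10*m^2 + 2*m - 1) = -4*m^6 - 5*m^5 + 11*m^3 - 13*m^2 + 4*m - 1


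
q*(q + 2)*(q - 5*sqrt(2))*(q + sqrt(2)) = q^4 - 4*sqrt(2)*q^3 + 2*q^3 - 8*sqrt(2)*q^2 - 10*q^2 - 20*q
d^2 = d^2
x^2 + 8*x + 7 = (x + 1)*(x + 7)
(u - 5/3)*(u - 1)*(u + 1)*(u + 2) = u^4 + u^3/3 - 13*u^2/3 - u/3 + 10/3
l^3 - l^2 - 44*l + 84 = (l - 6)*(l - 2)*(l + 7)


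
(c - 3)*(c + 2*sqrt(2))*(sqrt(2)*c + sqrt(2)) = sqrt(2)*c^3 - 2*sqrt(2)*c^2 + 4*c^2 - 8*c - 3*sqrt(2)*c - 12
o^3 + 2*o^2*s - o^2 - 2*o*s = o*(o - 1)*(o + 2*s)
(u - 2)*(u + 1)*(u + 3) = u^3 + 2*u^2 - 5*u - 6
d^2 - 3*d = d*(d - 3)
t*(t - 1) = t^2 - t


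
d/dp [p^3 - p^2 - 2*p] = 3*p^2 - 2*p - 2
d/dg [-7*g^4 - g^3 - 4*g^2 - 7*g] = -28*g^3 - 3*g^2 - 8*g - 7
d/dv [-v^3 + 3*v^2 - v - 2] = -3*v^2 + 6*v - 1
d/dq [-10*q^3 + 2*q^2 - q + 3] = -30*q^2 + 4*q - 1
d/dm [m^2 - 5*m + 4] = 2*m - 5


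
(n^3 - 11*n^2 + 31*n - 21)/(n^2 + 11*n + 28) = (n^3 - 11*n^2 + 31*n - 21)/(n^2 + 11*n + 28)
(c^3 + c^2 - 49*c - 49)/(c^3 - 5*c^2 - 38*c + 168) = (c^2 + 8*c + 7)/(c^2 + 2*c - 24)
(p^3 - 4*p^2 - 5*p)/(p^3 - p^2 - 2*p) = (p - 5)/(p - 2)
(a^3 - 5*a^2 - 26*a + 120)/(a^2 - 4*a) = a - 1 - 30/a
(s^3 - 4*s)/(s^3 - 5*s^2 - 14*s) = (s - 2)/(s - 7)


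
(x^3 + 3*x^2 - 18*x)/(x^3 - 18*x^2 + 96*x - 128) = x*(x^2 + 3*x - 18)/(x^3 - 18*x^2 + 96*x - 128)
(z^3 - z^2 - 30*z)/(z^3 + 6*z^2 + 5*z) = (z - 6)/(z + 1)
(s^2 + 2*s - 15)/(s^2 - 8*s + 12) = (s^2 + 2*s - 15)/(s^2 - 8*s + 12)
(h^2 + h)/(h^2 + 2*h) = (h + 1)/(h + 2)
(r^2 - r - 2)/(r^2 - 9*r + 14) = (r + 1)/(r - 7)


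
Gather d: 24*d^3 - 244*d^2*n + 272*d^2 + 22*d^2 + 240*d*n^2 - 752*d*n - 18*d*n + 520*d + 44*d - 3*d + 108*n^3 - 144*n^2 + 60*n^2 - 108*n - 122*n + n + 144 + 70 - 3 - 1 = 24*d^3 + d^2*(294 - 244*n) + d*(240*n^2 - 770*n + 561) + 108*n^3 - 84*n^2 - 229*n + 210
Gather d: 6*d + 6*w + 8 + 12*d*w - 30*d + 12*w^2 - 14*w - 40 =d*(12*w - 24) + 12*w^2 - 8*w - 32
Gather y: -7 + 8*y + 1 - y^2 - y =-y^2 + 7*y - 6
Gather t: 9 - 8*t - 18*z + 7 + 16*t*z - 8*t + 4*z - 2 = t*(16*z - 16) - 14*z + 14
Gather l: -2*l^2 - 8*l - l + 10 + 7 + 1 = -2*l^2 - 9*l + 18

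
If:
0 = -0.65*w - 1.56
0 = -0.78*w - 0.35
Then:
No Solution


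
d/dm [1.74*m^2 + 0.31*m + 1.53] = 3.48*m + 0.31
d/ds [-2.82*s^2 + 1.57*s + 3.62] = 1.57 - 5.64*s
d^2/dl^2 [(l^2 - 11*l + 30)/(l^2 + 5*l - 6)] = 8*(-4*l^3 + 27*l^2 + 63*l + 159)/(l^6 + 15*l^5 + 57*l^4 - 55*l^3 - 342*l^2 + 540*l - 216)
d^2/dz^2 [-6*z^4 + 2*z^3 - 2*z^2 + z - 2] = -72*z^2 + 12*z - 4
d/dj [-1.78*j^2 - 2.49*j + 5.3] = -3.56*j - 2.49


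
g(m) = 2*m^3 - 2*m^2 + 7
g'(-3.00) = 66.00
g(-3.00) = -65.00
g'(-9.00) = 522.00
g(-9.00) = -1613.00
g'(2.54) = 28.55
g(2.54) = 26.87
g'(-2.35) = 42.54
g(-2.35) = -30.00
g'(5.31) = 147.94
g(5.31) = 250.05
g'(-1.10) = 11.66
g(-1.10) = 1.92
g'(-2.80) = 58.24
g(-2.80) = -52.58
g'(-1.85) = 27.94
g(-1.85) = -12.51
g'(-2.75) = 56.38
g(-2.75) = -49.72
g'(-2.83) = 59.37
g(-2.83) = -54.35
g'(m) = 6*m^2 - 4*m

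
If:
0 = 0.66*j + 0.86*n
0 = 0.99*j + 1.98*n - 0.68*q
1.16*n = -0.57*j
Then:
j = 0.00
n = 0.00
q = 0.00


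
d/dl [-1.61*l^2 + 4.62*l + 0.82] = 4.62 - 3.22*l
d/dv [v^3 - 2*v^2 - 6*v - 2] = 3*v^2 - 4*v - 6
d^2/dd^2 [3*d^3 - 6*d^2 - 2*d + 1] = 18*d - 12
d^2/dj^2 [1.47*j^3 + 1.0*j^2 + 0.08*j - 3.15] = 8.82*j + 2.0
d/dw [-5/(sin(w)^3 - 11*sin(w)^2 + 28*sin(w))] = 5*(3*cos(w) - 22/tan(w) + 28*cos(w)/sin(w)^2)/((sin(w) - 7)^2*(sin(w) - 4)^2)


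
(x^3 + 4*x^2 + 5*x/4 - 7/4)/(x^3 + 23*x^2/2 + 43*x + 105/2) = (2*x^2 + x - 1)/(2*(x^2 + 8*x + 15))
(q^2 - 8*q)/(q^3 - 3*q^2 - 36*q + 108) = q*(q - 8)/(q^3 - 3*q^2 - 36*q + 108)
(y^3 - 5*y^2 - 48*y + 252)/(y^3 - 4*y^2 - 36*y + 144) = (y^2 + y - 42)/(y^2 + 2*y - 24)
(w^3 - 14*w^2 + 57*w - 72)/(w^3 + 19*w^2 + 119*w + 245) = (w^3 - 14*w^2 + 57*w - 72)/(w^3 + 19*w^2 + 119*w + 245)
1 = 1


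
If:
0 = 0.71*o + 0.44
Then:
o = -0.62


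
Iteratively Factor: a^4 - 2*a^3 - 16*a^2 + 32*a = (a)*(a^3 - 2*a^2 - 16*a + 32) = a*(a - 2)*(a^2 - 16) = a*(a - 4)*(a - 2)*(a + 4)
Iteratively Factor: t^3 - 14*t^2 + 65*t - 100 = (t - 4)*(t^2 - 10*t + 25) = (t - 5)*(t - 4)*(t - 5)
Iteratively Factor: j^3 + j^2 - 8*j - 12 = (j + 2)*(j^2 - j - 6) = (j + 2)^2*(j - 3)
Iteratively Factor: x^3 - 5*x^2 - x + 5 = (x - 5)*(x^2 - 1) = (x - 5)*(x + 1)*(x - 1)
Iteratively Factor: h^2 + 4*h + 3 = (h + 1)*(h + 3)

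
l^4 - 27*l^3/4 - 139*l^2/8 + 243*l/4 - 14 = (l - 8)*(l - 2)*(l - 1/4)*(l + 7/2)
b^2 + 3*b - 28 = (b - 4)*(b + 7)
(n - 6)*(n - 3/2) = n^2 - 15*n/2 + 9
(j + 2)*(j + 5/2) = j^2 + 9*j/2 + 5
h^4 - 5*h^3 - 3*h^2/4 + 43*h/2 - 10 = (h - 4)*(h - 5/2)*(h - 1/2)*(h + 2)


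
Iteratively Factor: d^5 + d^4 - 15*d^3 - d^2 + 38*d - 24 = (d - 3)*(d^4 + 4*d^3 - 3*d^2 - 10*d + 8) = (d - 3)*(d - 1)*(d^3 + 5*d^2 + 2*d - 8) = (d - 3)*(d - 1)*(d + 4)*(d^2 + d - 2) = (d - 3)*(d - 1)^2*(d + 4)*(d + 2)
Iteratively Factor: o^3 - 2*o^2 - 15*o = (o - 5)*(o^2 + 3*o) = (o - 5)*(o + 3)*(o)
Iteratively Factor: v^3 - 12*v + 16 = (v + 4)*(v^2 - 4*v + 4) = (v - 2)*(v + 4)*(v - 2)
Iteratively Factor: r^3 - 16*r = (r - 4)*(r^2 + 4*r) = (r - 4)*(r + 4)*(r)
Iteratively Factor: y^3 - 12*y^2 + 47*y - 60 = (y - 3)*(y^2 - 9*y + 20) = (y - 5)*(y - 3)*(y - 4)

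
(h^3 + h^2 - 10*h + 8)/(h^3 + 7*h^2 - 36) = (h^2 + 3*h - 4)/(h^2 + 9*h + 18)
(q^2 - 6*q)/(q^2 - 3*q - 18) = q/(q + 3)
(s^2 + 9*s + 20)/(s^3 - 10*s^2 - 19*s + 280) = (s + 4)/(s^2 - 15*s + 56)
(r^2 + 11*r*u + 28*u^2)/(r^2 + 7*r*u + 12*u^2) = (r + 7*u)/(r + 3*u)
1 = 1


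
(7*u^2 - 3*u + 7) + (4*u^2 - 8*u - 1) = 11*u^2 - 11*u + 6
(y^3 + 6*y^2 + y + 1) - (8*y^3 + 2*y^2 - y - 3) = -7*y^3 + 4*y^2 + 2*y + 4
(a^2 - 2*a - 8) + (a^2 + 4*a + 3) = 2*a^2 + 2*a - 5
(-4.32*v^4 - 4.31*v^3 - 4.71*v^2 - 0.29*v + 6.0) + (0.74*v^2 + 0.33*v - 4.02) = -4.32*v^4 - 4.31*v^3 - 3.97*v^2 + 0.04*v + 1.98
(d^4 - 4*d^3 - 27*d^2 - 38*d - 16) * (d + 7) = d^5 + 3*d^4 - 55*d^3 - 227*d^2 - 282*d - 112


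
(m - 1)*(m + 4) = m^2 + 3*m - 4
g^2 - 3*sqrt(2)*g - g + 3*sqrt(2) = (g - 1)*(g - 3*sqrt(2))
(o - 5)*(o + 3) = o^2 - 2*o - 15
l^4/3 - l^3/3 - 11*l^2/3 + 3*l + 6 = (l/3 + 1/3)*(l - 3)*(l - 2)*(l + 3)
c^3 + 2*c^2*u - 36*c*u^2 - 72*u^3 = (c - 6*u)*(c + 2*u)*(c + 6*u)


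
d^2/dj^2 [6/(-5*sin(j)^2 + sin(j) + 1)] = 6*(-100*sin(j)^4 + 15*sin(j)^3 + 129*sin(j)^2 - 29*sin(j) + 12)/(-5*sin(j)^2 + sin(j) + 1)^3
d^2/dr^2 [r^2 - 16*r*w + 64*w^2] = 2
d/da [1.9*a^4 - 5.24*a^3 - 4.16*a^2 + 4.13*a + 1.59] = 7.6*a^3 - 15.72*a^2 - 8.32*a + 4.13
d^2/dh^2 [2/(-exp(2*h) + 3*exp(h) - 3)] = 2*(-2*(2*exp(h) - 3)^2*exp(h) + (4*exp(h) - 3)*(exp(2*h) - 3*exp(h) + 3))*exp(h)/(exp(2*h) - 3*exp(h) + 3)^3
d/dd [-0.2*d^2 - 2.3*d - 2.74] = -0.4*d - 2.3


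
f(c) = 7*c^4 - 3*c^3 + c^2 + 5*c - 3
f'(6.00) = 5741.00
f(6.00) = 8487.00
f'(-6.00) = -6379.00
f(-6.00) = 9723.00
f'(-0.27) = 3.25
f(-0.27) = -4.18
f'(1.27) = 50.38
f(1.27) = 17.03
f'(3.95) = 1598.11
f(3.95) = 1551.53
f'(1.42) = 69.86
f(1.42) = 25.99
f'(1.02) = 27.39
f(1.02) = 7.53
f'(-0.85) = -20.40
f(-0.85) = -1.03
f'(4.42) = 2255.84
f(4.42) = 2451.28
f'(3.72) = 1329.30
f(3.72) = 1215.51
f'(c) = 28*c^3 - 9*c^2 + 2*c + 5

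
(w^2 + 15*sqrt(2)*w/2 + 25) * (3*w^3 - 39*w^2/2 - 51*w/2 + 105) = 3*w^5 - 39*w^4/2 + 45*sqrt(2)*w^4/2 - 585*sqrt(2)*w^3/4 + 99*w^3/2 - 765*w^2/2 - 765*sqrt(2)*w^2/4 - 1275*w/2 + 1575*sqrt(2)*w/2 + 2625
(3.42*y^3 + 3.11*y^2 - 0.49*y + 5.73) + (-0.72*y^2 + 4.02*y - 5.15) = 3.42*y^3 + 2.39*y^2 + 3.53*y + 0.58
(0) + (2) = 2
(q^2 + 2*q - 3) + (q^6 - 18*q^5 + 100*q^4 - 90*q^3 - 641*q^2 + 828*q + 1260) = q^6 - 18*q^5 + 100*q^4 - 90*q^3 - 640*q^2 + 830*q + 1257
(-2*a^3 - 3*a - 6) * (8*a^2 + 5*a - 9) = -16*a^5 - 10*a^4 - 6*a^3 - 63*a^2 - 3*a + 54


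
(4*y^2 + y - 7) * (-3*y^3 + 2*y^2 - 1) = -12*y^5 + 5*y^4 + 23*y^3 - 18*y^2 - y + 7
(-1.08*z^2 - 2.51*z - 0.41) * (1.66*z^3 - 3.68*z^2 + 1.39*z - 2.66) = -1.7928*z^5 - 0.192199999999999*z^4 + 7.055*z^3 + 0.892700000000001*z^2 + 6.1067*z + 1.0906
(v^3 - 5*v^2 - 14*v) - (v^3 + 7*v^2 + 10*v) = -12*v^2 - 24*v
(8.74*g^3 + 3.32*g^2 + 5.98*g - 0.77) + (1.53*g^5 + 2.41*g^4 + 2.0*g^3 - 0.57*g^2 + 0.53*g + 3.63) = 1.53*g^5 + 2.41*g^4 + 10.74*g^3 + 2.75*g^2 + 6.51*g + 2.86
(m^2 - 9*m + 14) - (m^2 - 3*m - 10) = 24 - 6*m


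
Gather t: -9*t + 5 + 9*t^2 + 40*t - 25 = 9*t^2 + 31*t - 20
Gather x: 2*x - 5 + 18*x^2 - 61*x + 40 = 18*x^2 - 59*x + 35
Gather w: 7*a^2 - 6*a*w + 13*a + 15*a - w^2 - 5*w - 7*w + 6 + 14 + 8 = 7*a^2 + 28*a - w^2 + w*(-6*a - 12) + 28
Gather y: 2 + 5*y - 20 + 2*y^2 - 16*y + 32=2*y^2 - 11*y + 14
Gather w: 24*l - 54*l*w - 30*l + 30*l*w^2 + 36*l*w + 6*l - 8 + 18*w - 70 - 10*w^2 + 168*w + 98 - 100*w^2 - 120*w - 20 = w^2*(30*l - 110) + w*(66 - 18*l)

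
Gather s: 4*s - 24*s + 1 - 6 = -20*s - 5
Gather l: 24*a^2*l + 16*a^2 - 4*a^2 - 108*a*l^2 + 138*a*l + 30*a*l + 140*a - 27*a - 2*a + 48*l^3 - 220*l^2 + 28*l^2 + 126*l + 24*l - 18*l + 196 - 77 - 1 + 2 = 12*a^2 + 111*a + 48*l^3 + l^2*(-108*a - 192) + l*(24*a^2 + 168*a + 132) + 120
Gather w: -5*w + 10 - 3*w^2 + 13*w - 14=-3*w^2 + 8*w - 4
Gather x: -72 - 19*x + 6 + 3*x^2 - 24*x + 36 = 3*x^2 - 43*x - 30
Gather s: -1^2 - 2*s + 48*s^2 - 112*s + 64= 48*s^2 - 114*s + 63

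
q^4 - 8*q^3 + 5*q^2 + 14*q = q*(q - 7)*(q - 2)*(q + 1)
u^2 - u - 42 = (u - 7)*(u + 6)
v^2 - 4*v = v*(v - 4)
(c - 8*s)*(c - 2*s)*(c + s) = c^3 - 9*c^2*s + 6*c*s^2 + 16*s^3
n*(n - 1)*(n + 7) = n^3 + 6*n^2 - 7*n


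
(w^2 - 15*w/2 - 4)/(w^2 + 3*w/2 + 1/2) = (w - 8)/(w + 1)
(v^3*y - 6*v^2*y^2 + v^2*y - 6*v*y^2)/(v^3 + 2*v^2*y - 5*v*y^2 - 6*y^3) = v*y*(v^2 - 6*v*y + v - 6*y)/(v^3 + 2*v^2*y - 5*v*y^2 - 6*y^3)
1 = 1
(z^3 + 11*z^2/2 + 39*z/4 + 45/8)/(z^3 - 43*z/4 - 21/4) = (8*z^3 + 44*z^2 + 78*z + 45)/(2*(4*z^3 - 43*z - 21))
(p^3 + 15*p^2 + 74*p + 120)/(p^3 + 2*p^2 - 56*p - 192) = (p + 5)/(p - 8)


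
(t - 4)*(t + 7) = t^2 + 3*t - 28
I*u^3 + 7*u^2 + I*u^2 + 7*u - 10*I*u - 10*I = (u - 5*I)*(u - 2*I)*(I*u + I)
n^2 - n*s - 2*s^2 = (n - 2*s)*(n + s)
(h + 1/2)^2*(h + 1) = h^3 + 2*h^2 + 5*h/4 + 1/4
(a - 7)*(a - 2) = a^2 - 9*a + 14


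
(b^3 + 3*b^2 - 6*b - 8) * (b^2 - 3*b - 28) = b^5 - 43*b^3 - 74*b^2 + 192*b + 224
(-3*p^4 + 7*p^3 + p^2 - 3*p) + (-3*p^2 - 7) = -3*p^4 + 7*p^3 - 2*p^2 - 3*p - 7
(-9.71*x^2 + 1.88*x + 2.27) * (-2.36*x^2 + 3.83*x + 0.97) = 22.9156*x^4 - 41.6261*x^3 - 7.5755*x^2 + 10.5177*x + 2.2019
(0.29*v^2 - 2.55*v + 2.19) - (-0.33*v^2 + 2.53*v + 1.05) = 0.62*v^2 - 5.08*v + 1.14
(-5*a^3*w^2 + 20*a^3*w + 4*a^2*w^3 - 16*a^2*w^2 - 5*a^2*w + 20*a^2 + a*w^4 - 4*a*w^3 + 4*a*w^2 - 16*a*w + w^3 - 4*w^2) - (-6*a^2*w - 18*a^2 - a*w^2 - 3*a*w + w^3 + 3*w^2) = -5*a^3*w^2 + 20*a^3*w + 4*a^2*w^3 - 16*a^2*w^2 + a^2*w + 38*a^2 + a*w^4 - 4*a*w^3 + 5*a*w^2 - 13*a*w - 7*w^2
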